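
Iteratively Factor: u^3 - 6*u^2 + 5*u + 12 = (u - 4)*(u^2 - 2*u - 3) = (u - 4)*(u - 3)*(u + 1)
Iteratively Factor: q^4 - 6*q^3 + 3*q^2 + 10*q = (q - 5)*(q^3 - q^2 - 2*q) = (q - 5)*(q + 1)*(q^2 - 2*q) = q*(q - 5)*(q + 1)*(q - 2)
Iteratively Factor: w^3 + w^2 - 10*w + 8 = (w + 4)*(w^2 - 3*w + 2) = (w - 2)*(w + 4)*(w - 1)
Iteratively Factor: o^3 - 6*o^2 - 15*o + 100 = (o - 5)*(o^2 - o - 20) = (o - 5)*(o + 4)*(o - 5)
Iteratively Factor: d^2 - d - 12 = (d + 3)*(d - 4)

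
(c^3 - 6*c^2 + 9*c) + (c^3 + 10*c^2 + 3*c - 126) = 2*c^3 + 4*c^2 + 12*c - 126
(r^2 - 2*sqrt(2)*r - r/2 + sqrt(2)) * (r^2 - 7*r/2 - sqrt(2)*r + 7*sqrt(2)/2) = r^4 - 3*sqrt(2)*r^3 - 4*r^3 + 23*r^2/4 + 12*sqrt(2)*r^2 - 16*r - 21*sqrt(2)*r/4 + 7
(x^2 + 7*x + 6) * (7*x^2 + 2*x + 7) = 7*x^4 + 51*x^3 + 63*x^2 + 61*x + 42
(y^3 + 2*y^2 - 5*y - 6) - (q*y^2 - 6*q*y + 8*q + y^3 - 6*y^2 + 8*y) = -q*y^2 + 6*q*y - 8*q + 8*y^2 - 13*y - 6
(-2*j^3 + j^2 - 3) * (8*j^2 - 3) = -16*j^5 + 8*j^4 + 6*j^3 - 27*j^2 + 9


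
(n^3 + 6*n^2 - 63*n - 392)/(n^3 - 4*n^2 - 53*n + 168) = (n + 7)/(n - 3)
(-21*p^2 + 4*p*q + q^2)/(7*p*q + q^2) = (-3*p + q)/q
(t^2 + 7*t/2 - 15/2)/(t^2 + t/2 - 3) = (t + 5)/(t + 2)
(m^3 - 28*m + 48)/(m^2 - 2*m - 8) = (m^2 + 4*m - 12)/(m + 2)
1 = 1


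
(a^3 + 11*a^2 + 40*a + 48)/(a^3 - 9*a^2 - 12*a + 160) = (a^2 + 7*a + 12)/(a^2 - 13*a + 40)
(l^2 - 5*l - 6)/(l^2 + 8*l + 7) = (l - 6)/(l + 7)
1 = 1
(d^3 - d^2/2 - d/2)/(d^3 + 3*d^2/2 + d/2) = (d - 1)/(d + 1)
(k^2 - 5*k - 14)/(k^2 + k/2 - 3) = 2*(k - 7)/(2*k - 3)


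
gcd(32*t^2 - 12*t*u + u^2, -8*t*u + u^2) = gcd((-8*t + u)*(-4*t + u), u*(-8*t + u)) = 8*t - u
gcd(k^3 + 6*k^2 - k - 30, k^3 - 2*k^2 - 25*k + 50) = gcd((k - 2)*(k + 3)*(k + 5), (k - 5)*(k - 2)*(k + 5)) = k^2 + 3*k - 10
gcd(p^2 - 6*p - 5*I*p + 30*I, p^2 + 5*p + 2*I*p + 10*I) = 1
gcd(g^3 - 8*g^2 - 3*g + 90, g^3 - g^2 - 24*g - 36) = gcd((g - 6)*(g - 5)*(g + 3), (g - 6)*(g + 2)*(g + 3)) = g^2 - 3*g - 18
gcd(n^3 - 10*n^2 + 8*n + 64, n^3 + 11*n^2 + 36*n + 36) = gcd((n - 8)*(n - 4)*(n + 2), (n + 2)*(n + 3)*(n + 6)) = n + 2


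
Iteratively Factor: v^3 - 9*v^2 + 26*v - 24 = (v - 4)*(v^2 - 5*v + 6) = (v - 4)*(v - 2)*(v - 3)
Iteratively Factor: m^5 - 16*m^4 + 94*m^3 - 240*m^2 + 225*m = (m - 5)*(m^4 - 11*m^3 + 39*m^2 - 45*m) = (m - 5)*(m - 3)*(m^3 - 8*m^2 + 15*m) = (m - 5)^2*(m - 3)*(m^2 - 3*m) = (m - 5)^2*(m - 3)^2*(m)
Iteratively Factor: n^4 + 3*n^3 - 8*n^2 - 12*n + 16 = (n - 2)*(n^3 + 5*n^2 + 2*n - 8) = (n - 2)*(n + 4)*(n^2 + n - 2) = (n - 2)*(n - 1)*(n + 4)*(n + 2)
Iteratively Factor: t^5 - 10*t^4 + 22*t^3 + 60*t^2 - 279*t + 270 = (t - 3)*(t^4 - 7*t^3 + t^2 + 63*t - 90) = (t - 3)*(t - 2)*(t^3 - 5*t^2 - 9*t + 45) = (t - 5)*(t - 3)*(t - 2)*(t^2 - 9) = (t - 5)*(t - 3)*(t - 2)*(t + 3)*(t - 3)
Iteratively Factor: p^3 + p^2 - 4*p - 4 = (p - 2)*(p^2 + 3*p + 2) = (p - 2)*(p + 2)*(p + 1)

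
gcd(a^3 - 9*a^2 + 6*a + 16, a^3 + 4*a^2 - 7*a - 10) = a^2 - a - 2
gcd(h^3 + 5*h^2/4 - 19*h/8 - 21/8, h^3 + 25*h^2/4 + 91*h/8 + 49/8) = h^2 + 11*h/4 + 7/4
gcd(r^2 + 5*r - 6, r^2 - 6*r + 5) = r - 1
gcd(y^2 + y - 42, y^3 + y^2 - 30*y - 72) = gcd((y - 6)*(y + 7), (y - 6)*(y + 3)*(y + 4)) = y - 6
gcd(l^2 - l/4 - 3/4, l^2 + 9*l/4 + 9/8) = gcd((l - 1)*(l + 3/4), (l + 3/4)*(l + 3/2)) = l + 3/4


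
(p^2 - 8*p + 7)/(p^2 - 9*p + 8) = (p - 7)/(p - 8)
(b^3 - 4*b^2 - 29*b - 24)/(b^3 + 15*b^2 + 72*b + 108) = (b^2 - 7*b - 8)/(b^2 + 12*b + 36)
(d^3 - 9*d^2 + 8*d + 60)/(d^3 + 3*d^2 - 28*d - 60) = (d - 6)/(d + 6)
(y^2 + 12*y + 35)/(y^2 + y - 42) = (y + 5)/(y - 6)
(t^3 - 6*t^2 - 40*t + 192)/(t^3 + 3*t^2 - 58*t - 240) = (t - 4)/(t + 5)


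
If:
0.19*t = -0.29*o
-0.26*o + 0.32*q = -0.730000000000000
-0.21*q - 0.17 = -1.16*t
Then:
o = 0.16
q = -2.15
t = -0.24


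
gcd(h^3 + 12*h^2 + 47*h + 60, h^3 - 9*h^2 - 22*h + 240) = h + 5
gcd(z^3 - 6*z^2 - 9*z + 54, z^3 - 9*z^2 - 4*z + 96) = z + 3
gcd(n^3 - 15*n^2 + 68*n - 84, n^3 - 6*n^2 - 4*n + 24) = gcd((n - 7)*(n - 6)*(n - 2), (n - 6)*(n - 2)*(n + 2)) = n^2 - 8*n + 12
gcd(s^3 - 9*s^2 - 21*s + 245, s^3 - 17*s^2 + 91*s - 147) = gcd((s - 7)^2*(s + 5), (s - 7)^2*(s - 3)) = s^2 - 14*s + 49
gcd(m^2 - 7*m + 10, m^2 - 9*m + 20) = m - 5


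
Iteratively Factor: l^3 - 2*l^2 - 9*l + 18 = (l + 3)*(l^2 - 5*l + 6) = (l - 3)*(l + 3)*(l - 2)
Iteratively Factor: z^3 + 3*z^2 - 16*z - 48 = (z + 3)*(z^2 - 16) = (z - 4)*(z + 3)*(z + 4)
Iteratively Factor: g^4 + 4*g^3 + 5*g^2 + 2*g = (g + 1)*(g^3 + 3*g^2 + 2*g) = (g + 1)*(g + 2)*(g^2 + g) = (g + 1)^2*(g + 2)*(g)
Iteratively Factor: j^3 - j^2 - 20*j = (j)*(j^2 - j - 20) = j*(j - 5)*(j + 4)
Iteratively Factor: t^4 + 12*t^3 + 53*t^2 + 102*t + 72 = (t + 3)*(t^3 + 9*t^2 + 26*t + 24) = (t + 3)*(t + 4)*(t^2 + 5*t + 6) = (t + 3)^2*(t + 4)*(t + 2)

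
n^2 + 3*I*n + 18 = (n - 3*I)*(n + 6*I)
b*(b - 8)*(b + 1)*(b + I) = b^4 - 7*b^3 + I*b^3 - 8*b^2 - 7*I*b^2 - 8*I*b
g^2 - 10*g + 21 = (g - 7)*(g - 3)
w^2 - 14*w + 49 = (w - 7)^2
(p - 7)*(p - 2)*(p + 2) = p^3 - 7*p^2 - 4*p + 28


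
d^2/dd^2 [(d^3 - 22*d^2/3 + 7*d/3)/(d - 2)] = 2*(3*d^3 - 18*d^2 + 36*d - 74)/(3*(d^3 - 6*d^2 + 12*d - 8))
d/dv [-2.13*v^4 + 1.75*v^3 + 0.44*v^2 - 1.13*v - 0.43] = -8.52*v^3 + 5.25*v^2 + 0.88*v - 1.13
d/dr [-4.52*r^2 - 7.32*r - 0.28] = -9.04*r - 7.32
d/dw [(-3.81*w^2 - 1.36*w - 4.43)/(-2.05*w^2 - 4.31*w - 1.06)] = (13.6331*w^2 - 10.0858*w - 17.6517)/(4.2025*w^4 + 17.671*w^3 + 22.9221*w^2 + 9.1372*w + 1.1236)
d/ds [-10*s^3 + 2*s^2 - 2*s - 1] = -30*s^2 + 4*s - 2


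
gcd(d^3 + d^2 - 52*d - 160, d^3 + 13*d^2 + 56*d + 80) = d^2 + 9*d + 20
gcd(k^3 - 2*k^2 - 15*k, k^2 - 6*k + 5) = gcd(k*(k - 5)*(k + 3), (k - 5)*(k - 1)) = k - 5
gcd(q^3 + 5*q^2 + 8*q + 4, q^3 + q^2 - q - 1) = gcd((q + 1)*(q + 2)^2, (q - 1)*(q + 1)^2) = q + 1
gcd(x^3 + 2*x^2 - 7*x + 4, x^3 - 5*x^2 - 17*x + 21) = x - 1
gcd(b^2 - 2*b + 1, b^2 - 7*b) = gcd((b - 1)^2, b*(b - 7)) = 1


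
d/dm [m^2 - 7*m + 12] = 2*m - 7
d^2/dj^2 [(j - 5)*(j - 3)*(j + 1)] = 6*j - 14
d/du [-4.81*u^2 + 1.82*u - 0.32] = 1.82 - 9.62*u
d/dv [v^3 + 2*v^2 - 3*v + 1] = 3*v^2 + 4*v - 3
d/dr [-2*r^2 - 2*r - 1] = -4*r - 2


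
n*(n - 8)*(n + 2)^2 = n^4 - 4*n^3 - 28*n^2 - 32*n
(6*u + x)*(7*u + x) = 42*u^2 + 13*u*x + x^2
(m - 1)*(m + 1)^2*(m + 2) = m^4 + 3*m^3 + m^2 - 3*m - 2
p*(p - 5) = p^2 - 5*p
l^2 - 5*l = l*(l - 5)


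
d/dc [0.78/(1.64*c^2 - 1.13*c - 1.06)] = (0.8814 - 2.5584*c)/(-1.64*c^2 + 1.13*c + 1.06)^2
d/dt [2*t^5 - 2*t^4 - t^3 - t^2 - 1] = t*(10*t^3 - 8*t^2 - 3*t - 2)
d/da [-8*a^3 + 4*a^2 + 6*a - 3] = -24*a^2 + 8*a + 6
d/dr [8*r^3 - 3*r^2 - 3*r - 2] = 24*r^2 - 6*r - 3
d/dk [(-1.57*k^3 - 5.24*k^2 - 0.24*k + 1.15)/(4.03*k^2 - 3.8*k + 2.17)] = (-6.3271*k^4 + 11.932*k^3 + 10.6585*k^2 - 32.0106*k + 3.8492)/(16.2409*k^4 - 30.628*k^3 + 31.9302*k^2 - 16.492*k + 4.7089)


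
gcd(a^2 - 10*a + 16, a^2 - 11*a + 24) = a - 8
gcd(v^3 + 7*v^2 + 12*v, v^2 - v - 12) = v + 3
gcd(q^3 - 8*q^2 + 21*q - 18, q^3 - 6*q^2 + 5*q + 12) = q - 3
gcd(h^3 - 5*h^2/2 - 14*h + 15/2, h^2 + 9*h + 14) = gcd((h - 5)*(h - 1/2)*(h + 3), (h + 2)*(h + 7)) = 1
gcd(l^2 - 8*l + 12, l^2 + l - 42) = l - 6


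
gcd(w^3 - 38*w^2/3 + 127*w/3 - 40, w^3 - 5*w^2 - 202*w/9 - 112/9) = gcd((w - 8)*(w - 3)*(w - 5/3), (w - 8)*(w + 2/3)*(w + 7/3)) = w - 8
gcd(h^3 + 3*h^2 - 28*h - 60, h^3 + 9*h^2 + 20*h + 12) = h^2 + 8*h + 12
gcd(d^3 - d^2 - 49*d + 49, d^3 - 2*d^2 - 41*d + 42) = d^2 - 8*d + 7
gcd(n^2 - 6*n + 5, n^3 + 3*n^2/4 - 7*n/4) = n - 1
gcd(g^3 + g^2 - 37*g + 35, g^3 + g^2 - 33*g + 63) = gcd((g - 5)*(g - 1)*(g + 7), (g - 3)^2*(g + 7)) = g + 7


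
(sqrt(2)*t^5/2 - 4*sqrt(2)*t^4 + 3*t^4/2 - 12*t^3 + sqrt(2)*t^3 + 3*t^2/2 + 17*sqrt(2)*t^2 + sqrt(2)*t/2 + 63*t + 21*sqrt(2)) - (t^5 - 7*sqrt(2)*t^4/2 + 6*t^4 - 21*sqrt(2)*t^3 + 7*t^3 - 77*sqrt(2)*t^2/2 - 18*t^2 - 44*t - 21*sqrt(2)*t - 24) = -t^5 + sqrt(2)*t^5/2 - 9*t^4/2 - sqrt(2)*t^4/2 - 19*t^3 + 22*sqrt(2)*t^3 + 39*t^2/2 + 111*sqrt(2)*t^2/2 + 43*sqrt(2)*t/2 + 107*t + 24 + 21*sqrt(2)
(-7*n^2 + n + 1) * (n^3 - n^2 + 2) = -7*n^5 + 8*n^4 - 15*n^2 + 2*n + 2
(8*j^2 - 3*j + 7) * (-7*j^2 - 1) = -56*j^4 + 21*j^3 - 57*j^2 + 3*j - 7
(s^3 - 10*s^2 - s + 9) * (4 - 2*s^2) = -2*s^5 + 20*s^4 + 6*s^3 - 58*s^2 - 4*s + 36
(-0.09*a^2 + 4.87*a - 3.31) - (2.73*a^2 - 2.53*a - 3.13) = -2.82*a^2 + 7.4*a - 0.18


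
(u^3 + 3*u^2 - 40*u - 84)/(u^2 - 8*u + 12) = (u^2 + 9*u + 14)/(u - 2)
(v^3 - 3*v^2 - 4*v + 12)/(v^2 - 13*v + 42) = (v^3 - 3*v^2 - 4*v + 12)/(v^2 - 13*v + 42)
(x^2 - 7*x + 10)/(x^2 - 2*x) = (x - 5)/x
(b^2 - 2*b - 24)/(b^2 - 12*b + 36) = (b + 4)/(b - 6)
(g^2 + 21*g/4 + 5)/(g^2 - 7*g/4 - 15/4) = (g + 4)/(g - 3)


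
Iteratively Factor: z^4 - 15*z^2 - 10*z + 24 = (z - 1)*(z^3 + z^2 - 14*z - 24) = (z - 1)*(z + 2)*(z^2 - z - 12) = (z - 4)*(z - 1)*(z + 2)*(z + 3)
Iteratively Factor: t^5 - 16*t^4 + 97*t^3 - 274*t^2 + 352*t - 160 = (t - 2)*(t^4 - 14*t^3 + 69*t^2 - 136*t + 80) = (t - 4)*(t - 2)*(t^3 - 10*t^2 + 29*t - 20) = (t - 4)*(t - 2)*(t - 1)*(t^2 - 9*t + 20) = (t - 4)^2*(t - 2)*(t - 1)*(t - 5)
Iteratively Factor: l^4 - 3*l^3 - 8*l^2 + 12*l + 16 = (l + 2)*(l^3 - 5*l^2 + 2*l + 8) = (l + 1)*(l + 2)*(l^2 - 6*l + 8) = (l - 2)*(l + 1)*(l + 2)*(l - 4)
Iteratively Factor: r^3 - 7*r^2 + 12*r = (r - 4)*(r^2 - 3*r) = r*(r - 4)*(r - 3)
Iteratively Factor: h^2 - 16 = (h + 4)*(h - 4)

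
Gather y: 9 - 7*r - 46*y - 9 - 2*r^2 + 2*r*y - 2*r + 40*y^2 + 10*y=-2*r^2 - 9*r + 40*y^2 + y*(2*r - 36)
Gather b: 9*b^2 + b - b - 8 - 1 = 9*b^2 - 9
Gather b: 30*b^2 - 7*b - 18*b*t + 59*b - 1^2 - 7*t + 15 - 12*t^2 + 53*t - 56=30*b^2 + b*(52 - 18*t) - 12*t^2 + 46*t - 42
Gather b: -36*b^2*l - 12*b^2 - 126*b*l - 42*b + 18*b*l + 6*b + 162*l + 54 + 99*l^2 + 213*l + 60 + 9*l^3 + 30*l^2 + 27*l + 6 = b^2*(-36*l - 12) + b*(-108*l - 36) + 9*l^3 + 129*l^2 + 402*l + 120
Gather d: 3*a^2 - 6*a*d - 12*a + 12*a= 3*a^2 - 6*a*d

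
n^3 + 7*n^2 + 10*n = n*(n + 2)*(n + 5)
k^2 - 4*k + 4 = (k - 2)^2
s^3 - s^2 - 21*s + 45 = (s - 3)^2*(s + 5)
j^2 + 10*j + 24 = (j + 4)*(j + 6)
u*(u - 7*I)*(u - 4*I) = u^3 - 11*I*u^2 - 28*u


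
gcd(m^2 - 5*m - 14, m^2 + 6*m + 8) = m + 2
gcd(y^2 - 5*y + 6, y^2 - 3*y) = y - 3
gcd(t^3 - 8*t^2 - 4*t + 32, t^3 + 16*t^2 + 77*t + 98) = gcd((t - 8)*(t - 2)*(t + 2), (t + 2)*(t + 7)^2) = t + 2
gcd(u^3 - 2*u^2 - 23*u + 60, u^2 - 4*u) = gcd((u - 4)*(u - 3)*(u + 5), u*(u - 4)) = u - 4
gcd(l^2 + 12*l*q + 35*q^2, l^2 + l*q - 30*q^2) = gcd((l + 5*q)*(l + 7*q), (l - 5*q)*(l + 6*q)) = 1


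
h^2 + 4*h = h*(h + 4)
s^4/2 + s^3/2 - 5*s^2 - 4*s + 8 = (s/2 + 1)*(s - 1)*(s - 2*sqrt(2))*(s + 2*sqrt(2))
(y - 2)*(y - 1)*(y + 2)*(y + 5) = y^4 + 4*y^3 - 9*y^2 - 16*y + 20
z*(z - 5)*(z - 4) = z^3 - 9*z^2 + 20*z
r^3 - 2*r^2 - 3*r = r*(r - 3)*(r + 1)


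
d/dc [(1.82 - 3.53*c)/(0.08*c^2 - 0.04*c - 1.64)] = (0.2824*c^2 - 0.2912*c + 5.862)/(0.0064*c^4 - 0.0064*c^3 - 0.2608*c^2 + 0.1312*c + 2.6896)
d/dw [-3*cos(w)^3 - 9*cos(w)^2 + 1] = 9*(cos(w) + 2)*sin(w)*cos(w)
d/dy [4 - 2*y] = -2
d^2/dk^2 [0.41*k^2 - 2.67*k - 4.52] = 0.820000000000000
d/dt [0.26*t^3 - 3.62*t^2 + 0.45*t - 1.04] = 0.78*t^2 - 7.24*t + 0.45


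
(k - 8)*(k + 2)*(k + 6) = k^3 - 52*k - 96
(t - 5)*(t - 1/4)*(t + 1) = t^3 - 17*t^2/4 - 4*t + 5/4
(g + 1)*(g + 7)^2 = g^3 + 15*g^2 + 63*g + 49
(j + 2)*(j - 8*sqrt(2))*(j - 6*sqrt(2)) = j^3 - 14*sqrt(2)*j^2 + 2*j^2 - 28*sqrt(2)*j + 96*j + 192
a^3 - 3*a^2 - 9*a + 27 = (a - 3)^2*(a + 3)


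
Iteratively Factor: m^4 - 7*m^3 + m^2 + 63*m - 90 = (m - 2)*(m^3 - 5*m^2 - 9*m + 45) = (m - 3)*(m - 2)*(m^2 - 2*m - 15) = (m - 3)*(m - 2)*(m + 3)*(m - 5)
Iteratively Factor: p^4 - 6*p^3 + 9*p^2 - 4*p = (p - 1)*(p^3 - 5*p^2 + 4*p) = p*(p - 1)*(p^2 - 5*p + 4) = p*(p - 1)^2*(p - 4)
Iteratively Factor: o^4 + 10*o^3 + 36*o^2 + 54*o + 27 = (o + 1)*(o^3 + 9*o^2 + 27*o + 27) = (o + 1)*(o + 3)*(o^2 + 6*o + 9) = (o + 1)*(o + 3)^2*(o + 3)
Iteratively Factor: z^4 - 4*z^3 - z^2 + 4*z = (z - 1)*(z^3 - 3*z^2 - 4*z) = (z - 4)*(z - 1)*(z^2 + z) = (z - 4)*(z - 1)*(z + 1)*(z)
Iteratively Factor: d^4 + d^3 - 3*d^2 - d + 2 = (d - 1)*(d^3 + 2*d^2 - d - 2) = (d - 1)^2*(d^2 + 3*d + 2) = (d - 1)^2*(d + 1)*(d + 2)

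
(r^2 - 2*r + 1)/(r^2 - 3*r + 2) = (r - 1)/(r - 2)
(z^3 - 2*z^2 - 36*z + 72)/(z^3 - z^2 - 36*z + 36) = (z - 2)/(z - 1)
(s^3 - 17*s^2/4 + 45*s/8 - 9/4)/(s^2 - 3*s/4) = s - 7/2 + 3/s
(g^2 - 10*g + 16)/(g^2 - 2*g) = (g - 8)/g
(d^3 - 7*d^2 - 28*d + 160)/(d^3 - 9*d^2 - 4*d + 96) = (d + 5)/(d + 3)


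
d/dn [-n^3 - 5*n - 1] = -3*n^2 - 5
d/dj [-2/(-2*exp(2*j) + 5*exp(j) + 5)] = (10 - 8*exp(j))*exp(j)/(-2*exp(2*j) + 5*exp(j) + 5)^2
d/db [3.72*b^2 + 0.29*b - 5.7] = 7.44*b + 0.29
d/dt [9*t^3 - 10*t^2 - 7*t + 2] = 27*t^2 - 20*t - 7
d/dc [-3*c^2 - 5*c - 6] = -6*c - 5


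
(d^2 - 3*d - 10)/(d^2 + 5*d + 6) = (d - 5)/(d + 3)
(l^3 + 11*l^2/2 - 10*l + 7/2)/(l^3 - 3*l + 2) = (l^2 + 13*l/2 - 7/2)/(l^2 + l - 2)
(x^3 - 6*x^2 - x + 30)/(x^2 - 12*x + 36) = (x^3 - 6*x^2 - x + 30)/(x^2 - 12*x + 36)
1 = 1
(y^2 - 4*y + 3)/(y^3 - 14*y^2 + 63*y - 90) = (y - 1)/(y^2 - 11*y + 30)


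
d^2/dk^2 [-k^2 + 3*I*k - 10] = -2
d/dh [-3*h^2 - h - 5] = -6*h - 1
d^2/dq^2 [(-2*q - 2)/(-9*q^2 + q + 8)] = 4*((-27*q - 8)*(-9*q^2 + q + 8) - (q + 1)*(18*q - 1)^2)/(-9*q^2 + q + 8)^3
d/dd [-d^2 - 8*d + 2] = -2*d - 8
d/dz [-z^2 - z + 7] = -2*z - 1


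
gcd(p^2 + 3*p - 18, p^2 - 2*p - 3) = p - 3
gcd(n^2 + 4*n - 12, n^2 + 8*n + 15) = 1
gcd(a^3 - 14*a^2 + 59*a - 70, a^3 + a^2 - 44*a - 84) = a - 7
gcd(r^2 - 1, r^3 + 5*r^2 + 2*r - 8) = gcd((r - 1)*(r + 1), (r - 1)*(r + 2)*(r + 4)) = r - 1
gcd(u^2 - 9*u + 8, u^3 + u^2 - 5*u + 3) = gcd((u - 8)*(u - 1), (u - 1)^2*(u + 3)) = u - 1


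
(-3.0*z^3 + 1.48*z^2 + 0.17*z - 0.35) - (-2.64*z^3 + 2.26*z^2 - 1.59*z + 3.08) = -0.36*z^3 - 0.78*z^2 + 1.76*z - 3.43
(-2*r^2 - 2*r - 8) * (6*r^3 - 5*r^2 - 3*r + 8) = -12*r^5 - 2*r^4 - 32*r^3 + 30*r^2 + 8*r - 64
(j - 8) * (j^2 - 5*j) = j^3 - 13*j^2 + 40*j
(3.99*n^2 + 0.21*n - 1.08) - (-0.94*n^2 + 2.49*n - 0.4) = 4.93*n^2 - 2.28*n - 0.68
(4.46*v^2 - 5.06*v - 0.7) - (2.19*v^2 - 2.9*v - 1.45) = 2.27*v^2 - 2.16*v + 0.75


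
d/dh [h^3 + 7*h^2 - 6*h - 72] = 3*h^2 + 14*h - 6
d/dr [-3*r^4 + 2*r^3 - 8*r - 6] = -12*r^3 + 6*r^2 - 8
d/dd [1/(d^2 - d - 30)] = (1 - 2*d)/(-d^2 + d + 30)^2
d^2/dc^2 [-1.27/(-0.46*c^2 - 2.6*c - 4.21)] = (-0.537464*c^2 - 3.03784*c + 1.27*(0.92*c + 2.6)*(1.84*c + 5.2) - 4.918964)/(0.46*c^2 + 2.6*c + 4.21)^3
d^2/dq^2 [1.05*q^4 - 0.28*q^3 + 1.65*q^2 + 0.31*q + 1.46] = 12.6*q^2 - 1.68*q + 3.3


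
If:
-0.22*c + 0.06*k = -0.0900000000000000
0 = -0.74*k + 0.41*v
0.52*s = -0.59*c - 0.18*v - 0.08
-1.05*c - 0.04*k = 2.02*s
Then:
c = 0.27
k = -0.52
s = -0.13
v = -0.95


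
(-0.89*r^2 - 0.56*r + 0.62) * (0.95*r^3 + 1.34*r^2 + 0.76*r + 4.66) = -0.8455*r^5 - 1.7246*r^4 - 0.8378*r^3 - 3.7422*r^2 - 2.1384*r + 2.8892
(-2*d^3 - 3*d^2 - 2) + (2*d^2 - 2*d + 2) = -2*d^3 - d^2 - 2*d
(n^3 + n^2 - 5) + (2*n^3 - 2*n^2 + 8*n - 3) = 3*n^3 - n^2 + 8*n - 8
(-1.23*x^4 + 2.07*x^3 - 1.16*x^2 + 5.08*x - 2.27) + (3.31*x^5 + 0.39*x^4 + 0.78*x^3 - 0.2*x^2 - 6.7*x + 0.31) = 3.31*x^5 - 0.84*x^4 + 2.85*x^3 - 1.36*x^2 - 1.62*x - 1.96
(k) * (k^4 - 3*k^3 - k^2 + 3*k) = k^5 - 3*k^4 - k^3 + 3*k^2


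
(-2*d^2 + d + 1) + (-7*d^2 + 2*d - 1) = -9*d^2 + 3*d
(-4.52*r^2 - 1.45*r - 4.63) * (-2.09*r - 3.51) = 9.4468*r^3 + 18.8957*r^2 + 14.7662*r + 16.2513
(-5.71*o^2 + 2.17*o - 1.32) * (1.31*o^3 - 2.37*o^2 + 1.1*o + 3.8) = -7.4801*o^5 + 16.3754*o^4 - 13.1531*o^3 - 16.1826*o^2 + 6.794*o - 5.016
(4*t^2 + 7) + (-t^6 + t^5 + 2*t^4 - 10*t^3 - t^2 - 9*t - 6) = -t^6 + t^5 + 2*t^4 - 10*t^3 + 3*t^2 - 9*t + 1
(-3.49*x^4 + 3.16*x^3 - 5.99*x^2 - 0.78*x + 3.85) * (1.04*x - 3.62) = -3.6296*x^5 + 15.9202*x^4 - 17.6688*x^3 + 20.8726*x^2 + 6.8276*x - 13.937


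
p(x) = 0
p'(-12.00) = 0.00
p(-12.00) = 0.00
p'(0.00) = 0.00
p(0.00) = 0.00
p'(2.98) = 0.00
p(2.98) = 0.00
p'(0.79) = 0.00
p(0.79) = 0.00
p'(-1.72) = 0.00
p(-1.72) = 0.00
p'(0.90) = 0.00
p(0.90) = 0.00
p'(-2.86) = 0.00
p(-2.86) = 0.00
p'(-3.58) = 0.00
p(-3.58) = 0.00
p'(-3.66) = 0.00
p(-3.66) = 0.00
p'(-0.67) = 0.00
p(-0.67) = 0.00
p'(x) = 0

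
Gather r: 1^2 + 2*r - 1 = 2*r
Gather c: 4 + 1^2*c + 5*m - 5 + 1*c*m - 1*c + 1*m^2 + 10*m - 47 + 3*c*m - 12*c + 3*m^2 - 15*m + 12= c*(4*m - 12) + 4*m^2 - 36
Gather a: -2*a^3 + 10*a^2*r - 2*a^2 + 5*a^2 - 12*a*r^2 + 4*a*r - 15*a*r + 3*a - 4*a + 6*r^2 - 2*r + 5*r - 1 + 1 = -2*a^3 + a^2*(10*r + 3) + a*(-12*r^2 - 11*r - 1) + 6*r^2 + 3*r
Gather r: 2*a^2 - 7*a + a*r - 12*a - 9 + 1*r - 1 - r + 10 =2*a^2 + a*r - 19*a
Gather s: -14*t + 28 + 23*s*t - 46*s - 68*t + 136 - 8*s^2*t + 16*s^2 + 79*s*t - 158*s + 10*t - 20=s^2*(16 - 8*t) + s*(102*t - 204) - 72*t + 144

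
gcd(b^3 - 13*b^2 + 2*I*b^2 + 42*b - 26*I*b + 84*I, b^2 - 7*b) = b - 7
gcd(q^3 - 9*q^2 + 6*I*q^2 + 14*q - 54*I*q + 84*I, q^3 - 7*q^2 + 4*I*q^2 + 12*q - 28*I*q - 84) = q^2 + q*(-7 + 6*I) - 42*I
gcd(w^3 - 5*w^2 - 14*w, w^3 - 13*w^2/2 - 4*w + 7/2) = w - 7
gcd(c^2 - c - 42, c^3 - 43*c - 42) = c^2 - c - 42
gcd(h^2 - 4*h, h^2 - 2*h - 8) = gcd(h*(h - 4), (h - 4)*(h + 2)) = h - 4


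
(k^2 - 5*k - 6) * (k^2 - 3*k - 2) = k^4 - 8*k^3 + 7*k^2 + 28*k + 12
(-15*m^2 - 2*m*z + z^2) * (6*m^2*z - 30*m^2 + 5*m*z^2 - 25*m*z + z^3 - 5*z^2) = -90*m^4*z + 450*m^4 - 87*m^3*z^2 + 435*m^3*z - 19*m^2*z^3 + 95*m^2*z^2 + 3*m*z^4 - 15*m*z^3 + z^5 - 5*z^4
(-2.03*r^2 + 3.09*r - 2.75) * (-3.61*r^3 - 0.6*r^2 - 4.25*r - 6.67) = 7.3283*r^5 - 9.9369*r^4 + 16.701*r^3 + 2.0576*r^2 - 8.9228*r + 18.3425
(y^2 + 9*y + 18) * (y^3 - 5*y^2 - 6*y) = y^5 + 4*y^4 - 33*y^3 - 144*y^2 - 108*y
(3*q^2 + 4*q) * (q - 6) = 3*q^3 - 14*q^2 - 24*q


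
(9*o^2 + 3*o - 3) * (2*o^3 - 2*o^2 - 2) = 18*o^5 - 12*o^4 - 12*o^3 - 12*o^2 - 6*o + 6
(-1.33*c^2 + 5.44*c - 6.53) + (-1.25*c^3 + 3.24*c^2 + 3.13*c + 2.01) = -1.25*c^3 + 1.91*c^2 + 8.57*c - 4.52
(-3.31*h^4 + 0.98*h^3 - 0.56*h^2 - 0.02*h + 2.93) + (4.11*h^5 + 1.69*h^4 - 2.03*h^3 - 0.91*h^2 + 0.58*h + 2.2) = 4.11*h^5 - 1.62*h^4 - 1.05*h^3 - 1.47*h^2 + 0.56*h + 5.13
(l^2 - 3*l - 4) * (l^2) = l^4 - 3*l^3 - 4*l^2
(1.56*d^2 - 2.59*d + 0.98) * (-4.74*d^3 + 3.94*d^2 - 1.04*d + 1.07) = -7.3944*d^5 + 18.423*d^4 - 16.4722*d^3 + 8.224*d^2 - 3.7905*d + 1.0486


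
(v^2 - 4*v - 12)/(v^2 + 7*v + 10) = (v - 6)/(v + 5)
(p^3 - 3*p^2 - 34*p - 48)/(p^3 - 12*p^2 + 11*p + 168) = (p + 2)/(p - 7)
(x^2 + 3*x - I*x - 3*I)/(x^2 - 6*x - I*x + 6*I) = (x + 3)/(x - 6)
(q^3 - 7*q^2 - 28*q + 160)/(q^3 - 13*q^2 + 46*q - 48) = (q^2 + q - 20)/(q^2 - 5*q + 6)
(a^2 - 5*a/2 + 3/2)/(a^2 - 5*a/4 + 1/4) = 2*(2*a - 3)/(4*a - 1)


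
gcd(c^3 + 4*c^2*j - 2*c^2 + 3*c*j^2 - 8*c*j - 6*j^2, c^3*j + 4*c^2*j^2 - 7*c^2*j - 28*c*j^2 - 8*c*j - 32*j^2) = 1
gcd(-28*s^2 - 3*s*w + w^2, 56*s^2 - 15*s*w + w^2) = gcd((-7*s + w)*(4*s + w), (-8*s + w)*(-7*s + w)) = 7*s - w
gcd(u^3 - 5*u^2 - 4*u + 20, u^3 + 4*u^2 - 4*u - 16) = u^2 - 4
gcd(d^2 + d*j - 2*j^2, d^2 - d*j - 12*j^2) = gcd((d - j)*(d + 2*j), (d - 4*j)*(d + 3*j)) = 1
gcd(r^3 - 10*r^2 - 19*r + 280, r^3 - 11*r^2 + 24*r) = r - 8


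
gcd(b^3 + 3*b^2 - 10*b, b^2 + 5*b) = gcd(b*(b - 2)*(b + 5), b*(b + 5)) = b^2 + 5*b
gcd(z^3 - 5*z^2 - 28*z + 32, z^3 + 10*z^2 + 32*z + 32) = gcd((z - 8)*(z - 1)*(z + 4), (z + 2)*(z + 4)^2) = z + 4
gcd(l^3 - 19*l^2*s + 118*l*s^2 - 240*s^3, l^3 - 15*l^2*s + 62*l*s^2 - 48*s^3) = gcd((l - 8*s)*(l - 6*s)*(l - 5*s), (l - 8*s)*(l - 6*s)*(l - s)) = l^2 - 14*l*s + 48*s^2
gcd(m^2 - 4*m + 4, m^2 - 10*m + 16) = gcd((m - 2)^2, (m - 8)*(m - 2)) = m - 2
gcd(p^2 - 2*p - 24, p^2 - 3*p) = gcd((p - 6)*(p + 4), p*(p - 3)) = 1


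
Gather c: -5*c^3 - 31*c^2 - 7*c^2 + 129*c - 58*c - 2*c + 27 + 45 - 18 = -5*c^3 - 38*c^2 + 69*c + 54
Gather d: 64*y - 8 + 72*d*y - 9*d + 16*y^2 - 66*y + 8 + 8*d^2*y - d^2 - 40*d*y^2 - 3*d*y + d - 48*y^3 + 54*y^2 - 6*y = d^2*(8*y - 1) + d*(-40*y^2 + 69*y - 8) - 48*y^3 + 70*y^2 - 8*y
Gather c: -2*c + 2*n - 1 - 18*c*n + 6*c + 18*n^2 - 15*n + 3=c*(4 - 18*n) + 18*n^2 - 13*n + 2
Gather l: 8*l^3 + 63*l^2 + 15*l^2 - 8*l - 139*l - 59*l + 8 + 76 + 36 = 8*l^3 + 78*l^2 - 206*l + 120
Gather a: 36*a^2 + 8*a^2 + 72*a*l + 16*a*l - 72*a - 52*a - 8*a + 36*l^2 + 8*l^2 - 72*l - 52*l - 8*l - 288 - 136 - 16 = 44*a^2 + a*(88*l - 132) + 44*l^2 - 132*l - 440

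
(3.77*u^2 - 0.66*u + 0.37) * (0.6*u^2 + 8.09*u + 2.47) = 2.262*u^4 + 30.1033*u^3 + 4.1945*u^2 + 1.3631*u + 0.9139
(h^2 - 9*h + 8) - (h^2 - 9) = 17 - 9*h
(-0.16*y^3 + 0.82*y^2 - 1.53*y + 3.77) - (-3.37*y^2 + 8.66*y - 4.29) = -0.16*y^3 + 4.19*y^2 - 10.19*y + 8.06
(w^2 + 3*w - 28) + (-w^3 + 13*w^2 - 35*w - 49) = -w^3 + 14*w^2 - 32*w - 77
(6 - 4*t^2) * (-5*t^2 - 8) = 20*t^4 + 2*t^2 - 48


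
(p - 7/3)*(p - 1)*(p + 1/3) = p^3 - 3*p^2 + 11*p/9 + 7/9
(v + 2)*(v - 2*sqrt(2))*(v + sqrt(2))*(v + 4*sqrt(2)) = v^4 + 2*v^3 + 3*sqrt(2)*v^3 - 12*v^2 + 6*sqrt(2)*v^2 - 24*v - 16*sqrt(2)*v - 32*sqrt(2)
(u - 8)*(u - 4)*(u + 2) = u^3 - 10*u^2 + 8*u + 64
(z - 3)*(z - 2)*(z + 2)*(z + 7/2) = z^4 + z^3/2 - 29*z^2/2 - 2*z + 42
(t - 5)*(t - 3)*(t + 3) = t^3 - 5*t^2 - 9*t + 45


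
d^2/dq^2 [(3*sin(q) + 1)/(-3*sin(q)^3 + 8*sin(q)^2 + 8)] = (-108*sin(q)^7 + 135*sin(q)^6 + 234*sin(q)^5 - 1516*sin(q)^4 + 936*sin(q)^3 + 1504*sin(q)^2 - 1200*sin(q) - 128)/(-3*sin(q)^3 + 8*sin(q)^2 + 8)^3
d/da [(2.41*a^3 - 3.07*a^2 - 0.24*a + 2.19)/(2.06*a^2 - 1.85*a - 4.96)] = (4.9646*a^4 - 8.917*a^3 - 29.6869*a^2 + 21.4316*a + 5.2419)/(4.2436*a^4 - 7.622*a^3 - 17.0127*a^2 + 18.352*a + 24.6016)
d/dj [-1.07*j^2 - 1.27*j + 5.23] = -2.14*j - 1.27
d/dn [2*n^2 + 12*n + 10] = 4*n + 12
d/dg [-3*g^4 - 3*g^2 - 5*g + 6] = -12*g^3 - 6*g - 5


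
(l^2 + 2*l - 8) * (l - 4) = l^3 - 2*l^2 - 16*l + 32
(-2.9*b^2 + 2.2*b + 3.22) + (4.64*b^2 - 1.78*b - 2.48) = 1.74*b^2 + 0.42*b + 0.74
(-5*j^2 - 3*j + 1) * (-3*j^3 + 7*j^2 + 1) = 15*j^5 - 26*j^4 - 24*j^3 + 2*j^2 - 3*j + 1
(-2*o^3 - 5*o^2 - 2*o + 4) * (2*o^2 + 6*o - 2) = -4*o^5 - 22*o^4 - 30*o^3 + 6*o^2 + 28*o - 8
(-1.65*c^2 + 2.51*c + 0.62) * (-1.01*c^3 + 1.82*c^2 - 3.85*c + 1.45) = 1.6665*c^5 - 5.5381*c^4 + 10.2945*c^3 - 10.9276*c^2 + 1.2525*c + 0.899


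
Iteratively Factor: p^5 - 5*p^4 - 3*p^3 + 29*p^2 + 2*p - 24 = (p - 1)*(p^4 - 4*p^3 - 7*p^2 + 22*p + 24) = (p - 3)*(p - 1)*(p^3 - p^2 - 10*p - 8) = (p - 3)*(p - 1)*(p + 1)*(p^2 - 2*p - 8) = (p - 4)*(p - 3)*(p - 1)*(p + 1)*(p + 2)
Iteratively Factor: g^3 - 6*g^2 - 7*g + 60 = (g - 5)*(g^2 - g - 12) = (g - 5)*(g + 3)*(g - 4)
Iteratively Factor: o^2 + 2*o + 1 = (o + 1)*(o + 1)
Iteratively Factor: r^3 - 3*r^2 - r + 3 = (r + 1)*(r^2 - 4*r + 3) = (r - 3)*(r + 1)*(r - 1)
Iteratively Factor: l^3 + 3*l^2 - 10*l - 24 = (l - 3)*(l^2 + 6*l + 8) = (l - 3)*(l + 2)*(l + 4)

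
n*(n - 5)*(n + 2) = n^3 - 3*n^2 - 10*n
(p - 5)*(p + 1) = p^2 - 4*p - 5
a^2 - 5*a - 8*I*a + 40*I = (a - 5)*(a - 8*I)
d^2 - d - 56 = (d - 8)*(d + 7)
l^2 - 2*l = l*(l - 2)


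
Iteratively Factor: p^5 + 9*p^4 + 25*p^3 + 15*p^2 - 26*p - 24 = (p - 1)*(p^4 + 10*p^3 + 35*p^2 + 50*p + 24) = (p - 1)*(p + 2)*(p^3 + 8*p^2 + 19*p + 12) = (p - 1)*(p + 2)*(p + 4)*(p^2 + 4*p + 3) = (p - 1)*(p + 2)*(p + 3)*(p + 4)*(p + 1)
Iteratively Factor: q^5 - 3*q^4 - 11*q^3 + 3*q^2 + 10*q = (q - 1)*(q^4 - 2*q^3 - 13*q^2 - 10*q) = q*(q - 1)*(q^3 - 2*q^2 - 13*q - 10) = q*(q - 5)*(q - 1)*(q^2 + 3*q + 2) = q*(q - 5)*(q - 1)*(q + 2)*(q + 1)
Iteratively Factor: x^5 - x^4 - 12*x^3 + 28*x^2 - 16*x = (x)*(x^4 - x^3 - 12*x^2 + 28*x - 16) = x*(x + 4)*(x^3 - 5*x^2 + 8*x - 4) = x*(x - 2)*(x + 4)*(x^2 - 3*x + 2) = x*(x - 2)*(x - 1)*(x + 4)*(x - 2)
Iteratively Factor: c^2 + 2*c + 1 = (c + 1)*(c + 1)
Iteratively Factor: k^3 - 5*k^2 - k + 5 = (k - 1)*(k^2 - 4*k - 5) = (k - 5)*(k - 1)*(k + 1)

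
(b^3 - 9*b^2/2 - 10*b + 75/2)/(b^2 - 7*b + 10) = (2*b^2 + b - 15)/(2*(b - 2))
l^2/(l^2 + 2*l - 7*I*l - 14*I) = l^2/(l^2 + l*(2 - 7*I) - 14*I)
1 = 1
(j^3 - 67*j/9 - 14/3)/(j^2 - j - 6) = (j^2 + 3*j + 14/9)/(j + 2)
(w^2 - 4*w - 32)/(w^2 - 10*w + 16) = (w + 4)/(w - 2)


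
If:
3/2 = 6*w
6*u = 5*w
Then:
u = 5/24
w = 1/4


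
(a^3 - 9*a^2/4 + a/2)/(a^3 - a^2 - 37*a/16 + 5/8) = 4*a/(4*a + 5)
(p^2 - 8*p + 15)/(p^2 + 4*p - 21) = (p - 5)/(p + 7)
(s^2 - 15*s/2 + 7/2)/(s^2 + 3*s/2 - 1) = (s - 7)/(s + 2)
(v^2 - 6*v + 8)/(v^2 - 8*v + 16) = (v - 2)/(v - 4)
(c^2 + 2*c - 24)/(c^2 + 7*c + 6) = (c - 4)/(c + 1)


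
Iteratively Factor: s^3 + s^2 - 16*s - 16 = (s + 4)*(s^2 - 3*s - 4) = (s - 4)*(s + 4)*(s + 1)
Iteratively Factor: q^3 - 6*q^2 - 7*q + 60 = (q - 5)*(q^2 - q - 12) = (q - 5)*(q + 3)*(q - 4)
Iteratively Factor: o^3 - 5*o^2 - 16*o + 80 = (o - 4)*(o^2 - o - 20) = (o - 4)*(o + 4)*(o - 5)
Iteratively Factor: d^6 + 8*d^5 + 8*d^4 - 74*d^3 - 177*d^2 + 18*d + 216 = (d + 3)*(d^5 + 5*d^4 - 7*d^3 - 53*d^2 - 18*d + 72) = (d - 3)*(d + 3)*(d^4 + 8*d^3 + 17*d^2 - 2*d - 24) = (d - 3)*(d + 3)^2*(d^3 + 5*d^2 + 2*d - 8) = (d - 3)*(d + 2)*(d + 3)^2*(d^2 + 3*d - 4) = (d - 3)*(d + 2)*(d + 3)^2*(d + 4)*(d - 1)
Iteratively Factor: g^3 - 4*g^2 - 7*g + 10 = (g + 2)*(g^2 - 6*g + 5) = (g - 1)*(g + 2)*(g - 5)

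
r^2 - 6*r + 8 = (r - 4)*(r - 2)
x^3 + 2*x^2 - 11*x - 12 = (x - 3)*(x + 1)*(x + 4)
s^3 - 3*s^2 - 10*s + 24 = (s - 4)*(s - 2)*(s + 3)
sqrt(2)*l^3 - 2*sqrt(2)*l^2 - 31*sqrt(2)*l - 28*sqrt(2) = (l - 7)*(l + 4)*(sqrt(2)*l + sqrt(2))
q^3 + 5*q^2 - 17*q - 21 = (q - 3)*(q + 1)*(q + 7)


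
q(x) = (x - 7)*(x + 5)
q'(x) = 2*x - 2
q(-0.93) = -32.28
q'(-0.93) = -3.86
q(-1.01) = -31.96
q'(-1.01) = -4.02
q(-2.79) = -21.64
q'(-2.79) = -7.58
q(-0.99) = -32.04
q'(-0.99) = -3.98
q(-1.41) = -30.19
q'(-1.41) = -4.82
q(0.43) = -35.68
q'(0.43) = -1.14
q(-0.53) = -33.66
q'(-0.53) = -3.06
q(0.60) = -35.84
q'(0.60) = -0.80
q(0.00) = -35.00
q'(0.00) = -2.00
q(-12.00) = 133.00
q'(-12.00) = -26.00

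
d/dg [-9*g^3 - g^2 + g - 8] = -27*g^2 - 2*g + 1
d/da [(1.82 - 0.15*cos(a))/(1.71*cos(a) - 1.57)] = 2.8767*sin(a)/(1.71*cos(a) - 1.57)^2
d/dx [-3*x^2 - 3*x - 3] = -6*x - 3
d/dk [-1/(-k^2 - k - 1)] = (-2*k - 1)/(k^2 + k + 1)^2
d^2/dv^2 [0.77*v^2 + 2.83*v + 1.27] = 1.54000000000000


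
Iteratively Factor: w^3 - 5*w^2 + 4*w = (w)*(w^2 - 5*w + 4) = w*(w - 1)*(w - 4)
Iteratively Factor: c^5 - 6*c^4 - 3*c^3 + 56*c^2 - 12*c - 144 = (c + 2)*(c^4 - 8*c^3 + 13*c^2 + 30*c - 72) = (c + 2)^2*(c^3 - 10*c^2 + 33*c - 36) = (c - 3)*(c + 2)^2*(c^2 - 7*c + 12) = (c - 3)^2*(c + 2)^2*(c - 4)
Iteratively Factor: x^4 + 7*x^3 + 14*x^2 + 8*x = (x + 1)*(x^3 + 6*x^2 + 8*x) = x*(x + 1)*(x^2 + 6*x + 8) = x*(x + 1)*(x + 2)*(x + 4)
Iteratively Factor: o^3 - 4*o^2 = (o)*(o^2 - 4*o) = o*(o - 4)*(o)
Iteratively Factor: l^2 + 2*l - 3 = (l - 1)*(l + 3)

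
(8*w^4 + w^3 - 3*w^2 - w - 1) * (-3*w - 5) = -24*w^5 - 43*w^4 + 4*w^3 + 18*w^2 + 8*w + 5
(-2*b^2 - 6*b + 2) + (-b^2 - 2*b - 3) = -3*b^2 - 8*b - 1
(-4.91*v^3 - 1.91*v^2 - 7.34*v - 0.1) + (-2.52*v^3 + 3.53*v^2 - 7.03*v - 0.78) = -7.43*v^3 + 1.62*v^2 - 14.37*v - 0.88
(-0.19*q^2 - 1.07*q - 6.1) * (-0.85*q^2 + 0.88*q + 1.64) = 0.1615*q^4 + 0.7423*q^3 + 3.9318*q^2 - 7.1228*q - 10.004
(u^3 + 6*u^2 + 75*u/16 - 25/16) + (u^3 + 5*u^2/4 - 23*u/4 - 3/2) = 2*u^3 + 29*u^2/4 - 17*u/16 - 49/16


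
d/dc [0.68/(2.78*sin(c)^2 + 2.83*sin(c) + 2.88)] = -(3.7808*sin(c) + 1.9244)*cos(c)/(2.78*sin(c)^2 + 2.83*sin(c) + 2.88)^2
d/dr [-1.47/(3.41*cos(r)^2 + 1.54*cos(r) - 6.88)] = -(10.0254*cos(r) + 2.2638)*sin(r)/(3.41*cos(r)^2 + 1.54*cos(r) - 6.88)^2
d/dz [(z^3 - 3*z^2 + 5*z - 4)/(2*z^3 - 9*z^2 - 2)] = (-3*z^4 - 20*z^3 + 63*z^2 - 60*z - 10)/(4*z^6 - 36*z^5 + 81*z^4 - 8*z^3 + 36*z^2 + 4)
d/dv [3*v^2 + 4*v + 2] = 6*v + 4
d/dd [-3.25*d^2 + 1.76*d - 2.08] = 1.76 - 6.5*d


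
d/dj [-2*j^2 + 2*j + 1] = 2 - 4*j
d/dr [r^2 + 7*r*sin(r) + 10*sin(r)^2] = 7*r*cos(r) + 2*r + 7*sin(r) + 10*sin(2*r)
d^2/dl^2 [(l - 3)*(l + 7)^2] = 6*l + 22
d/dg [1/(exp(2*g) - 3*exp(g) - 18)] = (3 - 2*exp(g))*exp(g)/(-exp(2*g) + 3*exp(g) + 18)^2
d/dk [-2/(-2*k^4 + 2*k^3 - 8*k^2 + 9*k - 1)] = 2*(-8*k^3 + 6*k^2 - 16*k + 9)/(2*k^4 - 2*k^3 + 8*k^2 - 9*k + 1)^2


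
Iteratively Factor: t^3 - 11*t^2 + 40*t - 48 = (t - 4)*(t^2 - 7*t + 12) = (t - 4)^2*(t - 3)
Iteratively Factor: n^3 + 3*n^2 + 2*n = (n)*(n^2 + 3*n + 2) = n*(n + 2)*(n + 1)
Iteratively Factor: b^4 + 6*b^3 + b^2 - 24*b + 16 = (b - 1)*(b^3 + 7*b^2 + 8*b - 16) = (b - 1)*(b + 4)*(b^2 + 3*b - 4) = (b - 1)^2*(b + 4)*(b + 4)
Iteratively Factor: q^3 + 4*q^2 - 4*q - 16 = (q - 2)*(q^2 + 6*q + 8) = (q - 2)*(q + 2)*(q + 4)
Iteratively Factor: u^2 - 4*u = (u)*(u - 4)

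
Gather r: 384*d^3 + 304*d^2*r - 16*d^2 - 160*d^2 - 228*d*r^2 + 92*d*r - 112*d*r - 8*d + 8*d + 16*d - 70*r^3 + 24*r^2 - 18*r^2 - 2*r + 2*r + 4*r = 384*d^3 - 176*d^2 + 16*d - 70*r^3 + r^2*(6 - 228*d) + r*(304*d^2 - 20*d + 4)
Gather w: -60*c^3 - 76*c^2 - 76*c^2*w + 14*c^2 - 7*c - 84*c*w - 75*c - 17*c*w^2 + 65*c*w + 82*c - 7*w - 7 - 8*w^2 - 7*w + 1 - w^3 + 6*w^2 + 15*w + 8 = -60*c^3 - 62*c^2 - w^3 + w^2*(-17*c - 2) + w*(-76*c^2 - 19*c + 1) + 2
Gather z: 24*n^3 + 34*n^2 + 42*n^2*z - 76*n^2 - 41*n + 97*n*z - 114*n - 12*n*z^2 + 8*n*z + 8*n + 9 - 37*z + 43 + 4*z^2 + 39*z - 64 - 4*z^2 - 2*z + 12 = 24*n^3 - 42*n^2 - 12*n*z^2 - 147*n + z*(42*n^2 + 105*n)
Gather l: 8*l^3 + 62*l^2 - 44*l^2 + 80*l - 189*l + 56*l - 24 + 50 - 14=8*l^3 + 18*l^2 - 53*l + 12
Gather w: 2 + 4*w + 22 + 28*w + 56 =32*w + 80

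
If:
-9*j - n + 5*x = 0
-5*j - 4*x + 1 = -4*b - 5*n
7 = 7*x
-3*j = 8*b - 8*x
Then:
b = 167/206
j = 52/103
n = 47/103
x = 1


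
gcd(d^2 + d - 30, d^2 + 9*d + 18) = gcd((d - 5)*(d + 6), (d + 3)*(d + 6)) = d + 6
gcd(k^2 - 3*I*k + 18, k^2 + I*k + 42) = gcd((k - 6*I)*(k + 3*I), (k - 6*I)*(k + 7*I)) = k - 6*I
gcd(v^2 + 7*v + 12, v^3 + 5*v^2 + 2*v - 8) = v + 4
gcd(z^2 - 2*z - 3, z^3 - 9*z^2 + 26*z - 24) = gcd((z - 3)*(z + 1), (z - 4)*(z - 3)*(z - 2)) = z - 3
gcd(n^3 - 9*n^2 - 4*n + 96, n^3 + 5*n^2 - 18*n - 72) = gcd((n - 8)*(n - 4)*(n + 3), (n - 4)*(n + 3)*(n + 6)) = n^2 - n - 12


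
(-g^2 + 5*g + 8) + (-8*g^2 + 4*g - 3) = -9*g^2 + 9*g + 5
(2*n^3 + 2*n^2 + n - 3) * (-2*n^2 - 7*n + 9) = -4*n^5 - 18*n^4 + 2*n^3 + 17*n^2 + 30*n - 27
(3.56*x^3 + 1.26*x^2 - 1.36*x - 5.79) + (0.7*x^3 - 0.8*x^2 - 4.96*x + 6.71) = 4.26*x^3 + 0.46*x^2 - 6.32*x + 0.92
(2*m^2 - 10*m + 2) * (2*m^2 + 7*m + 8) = 4*m^4 - 6*m^3 - 50*m^2 - 66*m + 16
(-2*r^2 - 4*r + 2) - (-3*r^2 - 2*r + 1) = r^2 - 2*r + 1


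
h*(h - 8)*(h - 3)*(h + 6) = h^4 - 5*h^3 - 42*h^2 + 144*h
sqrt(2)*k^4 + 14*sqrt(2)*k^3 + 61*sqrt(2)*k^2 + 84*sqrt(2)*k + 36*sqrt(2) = (k + 1)*(k + 6)^2*(sqrt(2)*k + sqrt(2))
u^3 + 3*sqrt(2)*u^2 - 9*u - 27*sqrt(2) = (u - 3)*(u + 3)*(u + 3*sqrt(2))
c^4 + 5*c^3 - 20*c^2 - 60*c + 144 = (c - 3)*(c - 2)*(c + 4)*(c + 6)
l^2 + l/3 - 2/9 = (l - 1/3)*(l + 2/3)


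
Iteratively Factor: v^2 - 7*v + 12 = (v - 4)*(v - 3)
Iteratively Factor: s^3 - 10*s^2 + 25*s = (s - 5)*(s^2 - 5*s) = (s - 5)^2*(s)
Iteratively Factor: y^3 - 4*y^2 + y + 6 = (y - 3)*(y^2 - y - 2) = (y - 3)*(y + 1)*(y - 2)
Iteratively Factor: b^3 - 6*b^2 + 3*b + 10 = (b - 5)*(b^2 - b - 2) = (b - 5)*(b - 2)*(b + 1)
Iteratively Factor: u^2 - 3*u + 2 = (u - 1)*(u - 2)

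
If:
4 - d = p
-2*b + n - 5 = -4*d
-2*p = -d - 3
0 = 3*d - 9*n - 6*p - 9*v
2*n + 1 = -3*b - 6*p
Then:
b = -5/3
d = 5/3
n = -5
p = 7/3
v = 4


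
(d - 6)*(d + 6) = d^2 - 36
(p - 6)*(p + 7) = p^2 + p - 42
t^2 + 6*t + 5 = (t + 1)*(t + 5)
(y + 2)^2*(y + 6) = y^3 + 10*y^2 + 28*y + 24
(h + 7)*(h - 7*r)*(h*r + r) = h^3*r - 7*h^2*r^2 + 8*h^2*r - 56*h*r^2 + 7*h*r - 49*r^2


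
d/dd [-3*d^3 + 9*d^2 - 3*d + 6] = -9*d^2 + 18*d - 3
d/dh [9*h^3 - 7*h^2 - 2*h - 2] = 27*h^2 - 14*h - 2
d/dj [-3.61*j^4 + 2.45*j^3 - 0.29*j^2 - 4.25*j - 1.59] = -14.44*j^3 + 7.35*j^2 - 0.58*j - 4.25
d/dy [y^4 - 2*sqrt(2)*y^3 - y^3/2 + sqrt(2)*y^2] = y*(8*y^2 - 12*sqrt(2)*y - 3*y + 4*sqrt(2))/2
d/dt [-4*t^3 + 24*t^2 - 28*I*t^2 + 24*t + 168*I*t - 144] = -12*t^2 + t*(48 - 56*I) + 24 + 168*I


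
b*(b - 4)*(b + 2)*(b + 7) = b^4 + 5*b^3 - 22*b^2 - 56*b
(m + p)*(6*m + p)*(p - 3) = 6*m^2*p - 18*m^2 + 7*m*p^2 - 21*m*p + p^3 - 3*p^2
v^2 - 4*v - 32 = (v - 8)*(v + 4)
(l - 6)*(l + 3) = l^2 - 3*l - 18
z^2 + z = z*(z + 1)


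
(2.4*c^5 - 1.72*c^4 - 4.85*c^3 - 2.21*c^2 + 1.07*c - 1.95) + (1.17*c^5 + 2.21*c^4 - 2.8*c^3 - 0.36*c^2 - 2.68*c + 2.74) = 3.57*c^5 + 0.49*c^4 - 7.65*c^3 - 2.57*c^2 - 1.61*c + 0.79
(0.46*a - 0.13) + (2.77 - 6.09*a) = 2.64 - 5.63*a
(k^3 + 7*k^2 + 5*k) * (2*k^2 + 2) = 2*k^5 + 14*k^4 + 12*k^3 + 14*k^2 + 10*k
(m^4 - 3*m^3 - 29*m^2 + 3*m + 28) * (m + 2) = m^5 - m^4 - 35*m^3 - 55*m^2 + 34*m + 56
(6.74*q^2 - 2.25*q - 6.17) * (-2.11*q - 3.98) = -14.2214*q^3 - 22.0777*q^2 + 21.9737*q + 24.5566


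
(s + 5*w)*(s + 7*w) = s^2 + 12*s*w + 35*w^2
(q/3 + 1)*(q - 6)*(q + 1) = q^3/3 - 2*q^2/3 - 7*q - 6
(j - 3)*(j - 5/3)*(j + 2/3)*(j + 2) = j^4 - 2*j^3 - 55*j^2/9 + 64*j/9 + 20/3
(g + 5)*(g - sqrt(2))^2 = g^3 - 2*sqrt(2)*g^2 + 5*g^2 - 10*sqrt(2)*g + 2*g + 10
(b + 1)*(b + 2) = b^2 + 3*b + 2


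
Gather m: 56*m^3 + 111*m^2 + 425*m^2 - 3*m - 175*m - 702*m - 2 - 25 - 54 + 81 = 56*m^3 + 536*m^2 - 880*m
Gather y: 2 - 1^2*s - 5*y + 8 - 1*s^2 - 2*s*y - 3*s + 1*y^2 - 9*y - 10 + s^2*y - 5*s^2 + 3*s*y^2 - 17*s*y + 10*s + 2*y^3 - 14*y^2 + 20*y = -6*s^2 + 6*s + 2*y^3 + y^2*(3*s - 13) + y*(s^2 - 19*s + 6)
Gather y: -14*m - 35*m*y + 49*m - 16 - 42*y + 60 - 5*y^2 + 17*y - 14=35*m - 5*y^2 + y*(-35*m - 25) + 30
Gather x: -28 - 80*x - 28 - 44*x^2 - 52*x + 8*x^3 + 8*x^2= 8*x^3 - 36*x^2 - 132*x - 56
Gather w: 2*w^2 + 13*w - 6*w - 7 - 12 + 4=2*w^2 + 7*w - 15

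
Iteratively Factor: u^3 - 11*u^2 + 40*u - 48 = (u - 4)*(u^2 - 7*u + 12) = (u - 4)^2*(u - 3)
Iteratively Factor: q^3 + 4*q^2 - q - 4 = (q + 4)*(q^2 - 1) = (q + 1)*(q + 4)*(q - 1)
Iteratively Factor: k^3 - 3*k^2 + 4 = (k - 2)*(k^2 - k - 2) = (k - 2)*(k + 1)*(k - 2)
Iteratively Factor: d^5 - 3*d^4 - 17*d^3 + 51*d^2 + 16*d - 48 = (d - 3)*(d^4 - 17*d^2 + 16) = (d - 4)*(d - 3)*(d^3 + 4*d^2 - d - 4) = (d - 4)*(d - 3)*(d + 1)*(d^2 + 3*d - 4) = (d - 4)*(d - 3)*(d - 1)*(d + 1)*(d + 4)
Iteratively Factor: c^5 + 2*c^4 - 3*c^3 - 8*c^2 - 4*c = (c)*(c^4 + 2*c^3 - 3*c^2 - 8*c - 4) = c*(c + 1)*(c^3 + c^2 - 4*c - 4) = c*(c + 1)*(c + 2)*(c^2 - c - 2) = c*(c - 2)*(c + 1)*(c + 2)*(c + 1)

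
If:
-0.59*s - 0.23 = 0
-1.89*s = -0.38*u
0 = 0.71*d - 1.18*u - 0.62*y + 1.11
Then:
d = 0.873239436619718*y - 4.78576723498888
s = -0.39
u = -1.94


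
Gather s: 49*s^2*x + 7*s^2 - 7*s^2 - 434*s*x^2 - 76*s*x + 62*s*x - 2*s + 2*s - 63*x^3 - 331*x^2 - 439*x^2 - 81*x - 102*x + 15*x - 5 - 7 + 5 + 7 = 49*s^2*x + s*(-434*x^2 - 14*x) - 63*x^3 - 770*x^2 - 168*x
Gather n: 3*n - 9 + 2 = 3*n - 7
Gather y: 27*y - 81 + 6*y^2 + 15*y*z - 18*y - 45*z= 6*y^2 + y*(15*z + 9) - 45*z - 81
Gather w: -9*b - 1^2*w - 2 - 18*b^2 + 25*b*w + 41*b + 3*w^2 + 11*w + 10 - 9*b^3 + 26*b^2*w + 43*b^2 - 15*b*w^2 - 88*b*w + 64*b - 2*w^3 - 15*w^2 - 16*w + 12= -9*b^3 + 25*b^2 + 96*b - 2*w^3 + w^2*(-15*b - 12) + w*(26*b^2 - 63*b - 6) + 20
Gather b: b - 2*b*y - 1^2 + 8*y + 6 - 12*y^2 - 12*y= b*(1 - 2*y) - 12*y^2 - 4*y + 5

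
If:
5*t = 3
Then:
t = 3/5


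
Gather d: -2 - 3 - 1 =-6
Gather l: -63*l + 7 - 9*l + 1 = 8 - 72*l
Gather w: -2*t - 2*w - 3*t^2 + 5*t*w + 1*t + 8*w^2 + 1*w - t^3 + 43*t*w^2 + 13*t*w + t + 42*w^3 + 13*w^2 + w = -t^3 - 3*t^2 + 18*t*w + 42*w^3 + w^2*(43*t + 21)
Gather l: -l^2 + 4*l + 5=-l^2 + 4*l + 5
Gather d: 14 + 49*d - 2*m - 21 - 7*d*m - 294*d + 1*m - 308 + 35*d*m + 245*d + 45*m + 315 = 28*d*m + 44*m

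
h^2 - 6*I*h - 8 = (h - 4*I)*(h - 2*I)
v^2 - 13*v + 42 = (v - 7)*(v - 6)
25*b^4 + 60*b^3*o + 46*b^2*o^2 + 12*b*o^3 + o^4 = (b + o)^2*(5*b + o)^2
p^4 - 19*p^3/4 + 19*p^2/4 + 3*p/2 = p*(p - 3)*(p - 2)*(p + 1/4)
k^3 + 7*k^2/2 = k^2*(k + 7/2)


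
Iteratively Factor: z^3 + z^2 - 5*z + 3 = (z - 1)*(z^2 + 2*z - 3) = (z - 1)^2*(z + 3)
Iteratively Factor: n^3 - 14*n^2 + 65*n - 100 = (n - 5)*(n^2 - 9*n + 20) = (n - 5)^2*(n - 4)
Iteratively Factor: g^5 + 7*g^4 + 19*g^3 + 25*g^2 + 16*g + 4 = (g + 1)*(g^4 + 6*g^3 + 13*g^2 + 12*g + 4) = (g + 1)*(g + 2)*(g^3 + 4*g^2 + 5*g + 2) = (g + 1)^2*(g + 2)*(g^2 + 3*g + 2) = (g + 1)^3*(g + 2)*(g + 2)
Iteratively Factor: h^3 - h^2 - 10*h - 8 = (h - 4)*(h^2 + 3*h + 2) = (h - 4)*(h + 1)*(h + 2)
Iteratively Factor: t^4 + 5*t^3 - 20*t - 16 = (t - 2)*(t^3 + 7*t^2 + 14*t + 8) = (t - 2)*(t + 1)*(t^2 + 6*t + 8) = (t - 2)*(t + 1)*(t + 2)*(t + 4)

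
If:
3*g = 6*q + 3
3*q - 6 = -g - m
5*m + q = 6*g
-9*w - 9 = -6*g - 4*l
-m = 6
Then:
No Solution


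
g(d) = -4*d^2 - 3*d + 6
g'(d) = -8*d - 3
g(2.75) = -32.50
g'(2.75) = -25.00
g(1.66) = -10.00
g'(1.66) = -16.28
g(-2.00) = -4.00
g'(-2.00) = 13.00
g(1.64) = -9.68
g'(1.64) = -16.12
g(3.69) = -59.53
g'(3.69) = -32.52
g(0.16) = 5.42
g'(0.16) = -4.28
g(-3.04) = -21.85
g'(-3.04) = 21.32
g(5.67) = -139.61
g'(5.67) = -48.36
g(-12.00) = -534.00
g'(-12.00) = 93.00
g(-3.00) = -21.00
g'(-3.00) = 21.00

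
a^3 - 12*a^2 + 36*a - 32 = (a - 8)*(a - 2)^2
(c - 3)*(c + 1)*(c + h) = c^3 + c^2*h - 2*c^2 - 2*c*h - 3*c - 3*h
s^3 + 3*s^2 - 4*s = s*(s - 1)*(s + 4)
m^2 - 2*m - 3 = (m - 3)*(m + 1)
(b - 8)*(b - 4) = b^2 - 12*b + 32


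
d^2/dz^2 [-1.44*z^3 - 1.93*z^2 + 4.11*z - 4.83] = -8.64*z - 3.86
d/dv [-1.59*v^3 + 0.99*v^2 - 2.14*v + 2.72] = -4.77*v^2 + 1.98*v - 2.14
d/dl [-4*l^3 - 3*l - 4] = -12*l^2 - 3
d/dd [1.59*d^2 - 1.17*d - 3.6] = 3.18*d - 1.17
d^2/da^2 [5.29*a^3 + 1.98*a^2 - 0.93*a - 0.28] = 31.74*a + 3.96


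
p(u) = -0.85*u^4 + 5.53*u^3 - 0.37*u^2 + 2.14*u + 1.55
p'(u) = -3.4*u^3 + 16.59*u^2 - 0.74*u + 2.14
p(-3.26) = -296.95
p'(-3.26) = 298.66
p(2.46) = 55.77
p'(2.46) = 50.10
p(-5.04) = -1275.06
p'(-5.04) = 862.56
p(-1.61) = -31.64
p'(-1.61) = 60.52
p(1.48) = 17.76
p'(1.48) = 26.36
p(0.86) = 6.17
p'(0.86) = 11.61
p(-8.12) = -6696.16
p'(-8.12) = 2922.32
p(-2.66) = -153.40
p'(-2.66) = 185.48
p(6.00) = 93.95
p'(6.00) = -139.46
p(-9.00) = -9655.90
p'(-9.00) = 3831.19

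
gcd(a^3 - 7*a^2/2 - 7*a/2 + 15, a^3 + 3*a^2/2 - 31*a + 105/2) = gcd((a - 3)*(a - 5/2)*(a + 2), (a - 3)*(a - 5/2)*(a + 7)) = a^2 - 11*a/2 + 15/2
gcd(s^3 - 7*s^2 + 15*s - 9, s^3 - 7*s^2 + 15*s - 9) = s^3 - 7*s^2 + 15*s - 9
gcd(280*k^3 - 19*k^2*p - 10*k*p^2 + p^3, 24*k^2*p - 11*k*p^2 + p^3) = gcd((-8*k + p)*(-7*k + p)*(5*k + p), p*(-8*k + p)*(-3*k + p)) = -8*k + p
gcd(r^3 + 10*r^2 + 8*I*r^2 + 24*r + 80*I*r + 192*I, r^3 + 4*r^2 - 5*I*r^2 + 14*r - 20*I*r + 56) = r + 4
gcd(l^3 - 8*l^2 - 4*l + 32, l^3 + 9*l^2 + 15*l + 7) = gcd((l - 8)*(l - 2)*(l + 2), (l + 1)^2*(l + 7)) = 1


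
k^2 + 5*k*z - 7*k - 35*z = (k - 7)*(k + 5*z)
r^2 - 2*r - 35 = (r - 7)*(r + 5)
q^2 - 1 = (q - 1)*(q + 1)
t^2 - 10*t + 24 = (t - 6)*(t - 4)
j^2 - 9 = (j - 3)*(j + 3)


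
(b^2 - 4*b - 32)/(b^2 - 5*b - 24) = (b + 4)/(b + 3)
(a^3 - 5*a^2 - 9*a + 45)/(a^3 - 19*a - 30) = (a - 3)/(a + 2)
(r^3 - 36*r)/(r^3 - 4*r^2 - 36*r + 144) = r/(r - 4)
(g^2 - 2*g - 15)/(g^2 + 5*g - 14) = (g^2 - 2*g - 15)/(g^2 + 5*g - 14)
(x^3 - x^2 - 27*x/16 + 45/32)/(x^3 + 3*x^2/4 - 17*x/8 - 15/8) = (x - 3/4)/(x + 1)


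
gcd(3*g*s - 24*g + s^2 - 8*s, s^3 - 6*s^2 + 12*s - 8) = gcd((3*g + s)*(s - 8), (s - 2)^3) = 1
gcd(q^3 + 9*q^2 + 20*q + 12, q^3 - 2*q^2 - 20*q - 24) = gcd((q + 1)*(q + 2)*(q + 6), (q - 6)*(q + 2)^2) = q + 2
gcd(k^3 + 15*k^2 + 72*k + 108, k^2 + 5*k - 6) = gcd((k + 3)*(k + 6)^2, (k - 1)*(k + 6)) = k + 6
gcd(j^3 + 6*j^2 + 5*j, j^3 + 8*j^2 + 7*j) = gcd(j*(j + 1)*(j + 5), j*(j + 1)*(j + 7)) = j^2 + j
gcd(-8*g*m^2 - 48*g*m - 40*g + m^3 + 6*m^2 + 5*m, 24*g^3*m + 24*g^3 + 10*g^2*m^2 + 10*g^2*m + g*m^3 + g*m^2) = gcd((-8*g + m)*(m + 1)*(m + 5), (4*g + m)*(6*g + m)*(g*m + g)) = m + 1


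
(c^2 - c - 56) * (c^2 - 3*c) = c^4 - 4*c^3 - 53*c^2 + 168*c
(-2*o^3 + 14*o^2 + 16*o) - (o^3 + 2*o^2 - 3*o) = -3*o^3 + 12*o^2 + 19*o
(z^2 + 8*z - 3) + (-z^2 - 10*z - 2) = -2*z - 5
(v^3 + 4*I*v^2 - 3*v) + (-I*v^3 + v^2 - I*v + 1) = v^3 - I*v^3 + v^2 + 4*I*v^2 - 3*v - I*v + 1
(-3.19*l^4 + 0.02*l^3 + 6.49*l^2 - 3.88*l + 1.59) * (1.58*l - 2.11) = -5.0402*l^5 + 6.7625*l^4 + 10.212*l^3 - 19.8243*l^2 + 10.699*l - 3.3549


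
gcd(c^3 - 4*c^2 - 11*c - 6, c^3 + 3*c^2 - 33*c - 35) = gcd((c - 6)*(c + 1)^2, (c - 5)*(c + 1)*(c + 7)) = c + 1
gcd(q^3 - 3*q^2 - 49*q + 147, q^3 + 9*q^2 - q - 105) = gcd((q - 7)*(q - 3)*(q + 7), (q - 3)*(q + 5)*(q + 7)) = q^2 + 4*q - 21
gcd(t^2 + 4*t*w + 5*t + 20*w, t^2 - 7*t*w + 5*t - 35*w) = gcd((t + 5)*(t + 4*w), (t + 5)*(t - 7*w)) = t + 5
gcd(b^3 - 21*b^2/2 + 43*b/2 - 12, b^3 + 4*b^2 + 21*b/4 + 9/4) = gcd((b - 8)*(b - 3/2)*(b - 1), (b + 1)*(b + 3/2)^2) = 1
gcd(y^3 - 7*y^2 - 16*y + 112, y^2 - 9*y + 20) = y - 4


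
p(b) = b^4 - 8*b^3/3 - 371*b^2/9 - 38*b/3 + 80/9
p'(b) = 4*b^3 - 8*b^2 - 742*b/9 - 38/3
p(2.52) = -287.16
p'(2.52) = -207.22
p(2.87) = -362.20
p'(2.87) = -220.62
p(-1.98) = -91.57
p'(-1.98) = 88.16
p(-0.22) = 9.71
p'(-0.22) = 5.04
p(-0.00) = 8.89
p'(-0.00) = -12.67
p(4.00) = -616.00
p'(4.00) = -214.44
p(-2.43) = -130.61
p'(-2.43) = 83.04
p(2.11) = -206.59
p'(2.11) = -184.67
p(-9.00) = 5288.89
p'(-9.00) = -2834.67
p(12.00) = 10048.89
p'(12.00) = 4758.00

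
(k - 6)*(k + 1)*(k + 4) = k^3 - k^2 - 26*k - 24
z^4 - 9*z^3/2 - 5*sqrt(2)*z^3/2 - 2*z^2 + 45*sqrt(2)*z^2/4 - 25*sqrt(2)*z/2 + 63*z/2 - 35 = (z - 5/2)*(z - 2)*(z - 7*sqrt(2)/2)*(z + sqrt(2))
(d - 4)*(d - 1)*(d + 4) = d^3 - d^2 - 16*d + 16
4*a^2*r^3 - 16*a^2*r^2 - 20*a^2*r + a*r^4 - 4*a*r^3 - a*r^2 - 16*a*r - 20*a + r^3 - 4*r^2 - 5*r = (4*a + r)*(r - 5)*(r + 1)*(a*r + 1)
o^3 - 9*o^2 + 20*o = o*(o - 5)*(o - 4)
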